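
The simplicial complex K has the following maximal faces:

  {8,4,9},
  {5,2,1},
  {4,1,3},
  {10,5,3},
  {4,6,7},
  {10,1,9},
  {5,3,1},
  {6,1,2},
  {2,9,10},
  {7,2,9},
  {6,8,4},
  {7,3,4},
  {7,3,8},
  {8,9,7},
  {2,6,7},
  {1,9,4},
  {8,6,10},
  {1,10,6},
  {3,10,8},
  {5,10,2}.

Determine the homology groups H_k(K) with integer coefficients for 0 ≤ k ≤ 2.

H_0 ≅ Z,  H_1 ≅ Z ⊕ Z/2,  H_2 = 0.

Fix the vertex order 1 < 2 < 3 < 4 < 5 < 6 < 7 < 8 < 9 < 10 and write every simplex with vertices in increasing order. Then dim K = 2 and the simplices of K are:

  0-simplices (10): [1], [2], [3], [4], [5], [6], [7], [8], [9], [10]
  1-simplices (30): (30 of them)
  2-simplices (20): (20 of them)

so the chain groups are C_0 ≅ Z^10, C_1 ≅ Z^30, C_2 ≅ Z^20.

The boundary map ∂_1: C_1 → C_0 maps an edge to its endpoints' difference, ∂[p,q] = q − p. For instance
  ∂[4,8] = [8] − [4].
The resulting 10×30 matrix has rank 9, and its Smith normal form has invariant factors (1,1,1,1,1,1,1,1,1).

∂_2: C_2 → C_1 acts by ∂[p,q,r] = [q,r] − [p,r] + [p,q]. For instance
  ∂[2,9,10] = [9,10] − [2,10] + [2,9],
  ∂[1,3,5] = [3,5] − [1,5] + [1,3].
This gives a 30×20 integer matrix of rank 20; reducing to Smith normal form yields diagonal entries (1,1,1,1,1,1,1,1,1,1,1,1,1,1,1,1,1,1,1,2).

From H_k ≅ ker(∂_k) / im(∂_{k+1}) we obtain:

  H_0: rank C_0 − rank ∂_1 = 10 − 9 = 1, and the invariant factors of ∂_1 are all 1, so H_0 = Z.
  H_1: rank ker ∂_1 − rank ∂_2 = (30 − 9) − 20 = 1, and ∂_2 has invariant factor 2 > 1, so H_1 = Z ⊕ Z/2.
  H_2: rank ker ∂_2 − rank ∂_3 = (20 − 20) − 0 = 0, and there is no ∂_3, so H_2 = 0.

(K is a triangulation of the Klein bottle.)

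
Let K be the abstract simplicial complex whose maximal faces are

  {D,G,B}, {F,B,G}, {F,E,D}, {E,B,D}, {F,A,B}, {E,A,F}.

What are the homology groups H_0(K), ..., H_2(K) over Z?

H_0 = Z,  H_1 = Z,  H_2 = 0.

Take the total order A < B < D < E < F < G on the vertex set. Then K (dimension 2) consists of the simplices:

  0-simplices (6): A, B, D, E, F, G
  1-simplices (12): AB, AE, AF, BD, BE, BF, BG, DE, DF, DG, EF, FG
  2-simplices (6): ABF, AEF, BDE, BDG, BFG, DEF

Hence C_0 ≅ Z^6, C_1 ≅ Z^12, C_2 ≅ Z^6.

∂_1: C_1 → C_0 maps an edge to its endpoints' difference, ∂[p,q] = q − p. For instance
  ∂DE = E − D.
The 6×12 boundary matrix has rank 5 and Smith normal form diag(1,1,1,1,1).

∂_2: C_2 → C_1 maps a triangle to the signed sum of its edges. For instance
  ∂BFG = FG − BG + BF,
  ∂BDG = DG − BG + BD.
The 12×6 boundary matrix has rank 6 and Smith normal form diag(1,1,1,1,1,1).

From H_k ≅ ker(∂_k) / im(∂_{k+1}) we obtain:

  H_0: rank C_0 − rank ∂_1 = 6 − 5 = 1, and the invariant factors of ∂_1 are all 1, so H_0 = Z.
  H_1: rank ker ∂_1 − rank ∂_2 = (12 − 5) − 6 = 1, and the invariant factors of ∂_2 are all 1, so H_1 = Z.
  H_2: rank ker ∂_2 − rank ∂_3 = (6 − 6) − 0 = 0, and there is no ∂_3, so H_2 = 0.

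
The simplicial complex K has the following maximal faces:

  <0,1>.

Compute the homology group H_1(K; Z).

H_1 ≅ 0.

We work with the vertex ordering 0 < 1. The simplices of K, each written with vertices in increasing order, are:

  0-simplices (2): [0], [1]
  1-simplices (1): [0,1]

Hence C_0 ≅ Z^2, C_1 ≅ Z^1.

∂_1: C_1 → C_0 sends each edge [p,q] (with p < q) to q − p.
The resulting 2×1 matrix has rank 1, and its Smith normal form has invariant factors (1).

From H_k ≅ ker(∂_k) / im(∂_{k+1}) we obtain:

  H_1: rank ker ∂_1 − rank ∂_2 = (1 − 1) − 0 = 0, and there is no ∂_2, so H_1 ≅ 0.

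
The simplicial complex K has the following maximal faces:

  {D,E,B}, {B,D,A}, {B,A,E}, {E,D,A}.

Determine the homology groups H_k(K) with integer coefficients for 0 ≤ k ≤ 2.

H_0 = Z,  H_1 = 0,  H_2 = Z.

Fix the vertex order A < B < D < E and write every simplex with vertices in increasing order. Then dim K = 2 and the simplices of K are:

  0-simplices (4): A, B, D, E
  1-simplices (6): AB, AD, AE, BD, BE, DE
  2-simplices (4): ABD, ABE, ADE, BDE

Hence C_0 ≅ Z^4, C_1 ≅ Z^6, C_2 ≅ Z^4.

∂_1: C_1 → C_0 maps an edge to its endpoints' difference, ∂[p,q] = q − p.
The 4×6 boundary matrix has rank 3 and Smith normal form diag(1,1,1).

Boundary ∂_2: C_2 → C_1 acts by ∂[p,q,r] = [q,r] − [p,r] + [p,q]. For instance
  ∂ABE = BE − AE + AB,
  ∂ADE = DE − AE + AD.
The resulting 6×4 matrix has rank 3, and its Smith normal form has invariant factors (1,1,1).

From H_k ≅ ker(∂_k) / im(∂_{k+1}) we obtain:

  H_0: rank C_0 − rank ∂_1 = 4 − 3 = 1, and the invariant factors of ∂_1 are all 1, so H_0 = Z.
  H_1: rank ker ∂_1 − rank ∂_2 = (6 − 3) − 3 = 0, and the invariant factors of ∂_2 are all 1, so H_1 = 0.
  H_2: rank ker ∂_2 − rank ∂_3 = (4 − 3) − 0 = 1, and there is no ∂_3, so H_2 = Z.

As a check, the Euler characteristic is 4 − 6 + 4 = 2, which agrees with 1 − 0 + 1 = 2.
(K is a triangulation of the 2-sphere S^2.)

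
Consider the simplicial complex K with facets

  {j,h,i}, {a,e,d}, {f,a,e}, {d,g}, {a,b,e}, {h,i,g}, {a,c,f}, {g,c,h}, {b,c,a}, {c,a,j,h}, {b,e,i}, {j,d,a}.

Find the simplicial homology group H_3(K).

K has 10 vertices, 24 edges, 14 triangles, 1 3-simplex.
rank ∂_3 = 1, rank ∂_4 = 0 ⇒ b_3 = 1 − 1 − 0 = 0. So H_3 = 0.

H_3 ≅ 0.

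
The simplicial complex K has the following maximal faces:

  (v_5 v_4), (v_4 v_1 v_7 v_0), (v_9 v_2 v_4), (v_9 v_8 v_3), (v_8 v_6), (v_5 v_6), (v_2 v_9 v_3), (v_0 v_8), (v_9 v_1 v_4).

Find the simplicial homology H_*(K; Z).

We work with the vertex ordering v_0 < v_1 < v_2 < v_3 < v_4 < v_5 < v_6 < v_7 < v_8 < v_9. The simplices of K, each written with vertices in increasing order, are:

  0-simplices (10): [v_0], [v_1], [v_2], [v_3], [v_4], [v_5], [v_6], [v_7], [v_8], [v_9]
  1-simplices (18): (18 of them)
  2-simplices (8): [v_0,v_1,v_4], [v_0,v_1,v_7], [v_0,v_4,v_7], [v_1,v_4,v_7], [v_1,v_4,v_9], [v_2,v_3,v_9], [v_2,v_4,v_9], [v_3,v_8,v_9]
  3-simplices (1): [v_0,v_1,v_4,v_7]

giving chain groups C_0 ≅ Z^10, C_1 ≅ Z^18, C_2 ≅ Z^8, C_3 ≅ Z^1.

∂_1: C_1 → C_0 maps an edge to its endpoints' difference, ∂[p,q] = q − p. For instance
  ∂[v_1,v_4] = [v_4] − [v_1].
The resulting 10×18 matrix has rank 9, and its Smith normal form has invariant factors (1,1,1,1,1,1,1,1,1).

The boundary map ∂_2: C_2 → C_1 acts by ∂[p,q,r] = [q,r] − [p,r] + [p,q]. For instance
  ∂[v_2,v_4,v_9] = [v_4,v_9] − [v_2,v_9] + [v_2,v_4],
  ∂[v_1,v_4,v_7] = [v_4,v_7] − [v_1,v_7] + [v_1,v_4].
This gives a 18×8 integer matrix of rank 7; reducing to Smith normal form yields diagonal entries (1,1,1,1,1,1,1).

∂_3: C_3 → C_2 sends each 3-simplex σ to the alternating sum Σ_i (−1)^i (σ with its i-th vertex removed). For instance
  ∂[v_0,v_1,v_4,v_7] = [v_1,v_4,v_7] − [v_0,v_4,v_7] + [v_0,v_1,v_7] − [v_0,v_1,v_4].
This gives a 8×1 integer matrix of rank 1; reducing to Smith normal form yields diagonal entries (1).

Now H_k = ker ∂_k / im ∂_{k+1}, so:

  H_0: rank C_0 − rank ∂_1 = 10 − 9 = 1, and the invariant factors of ∂_1 are all 1, so H_0 = Z.
  H_1: rank ker ∂_1 − rank ∂_2 = (18 − 9) − 7 = 2, and the invariant factors of ∂_2 are all 1, so H_1 = Z^2.
  H_2: rank ker ∂_2 − rank ∂_3 = (8 − 7) − 1 = 0, and the invariant factors of ∂_3 are all 1, so H_2 = 0.
  H_3: rank ker ∂_3 − rank ∂_4 = (1 − 1) − 0 = 0, and there is no ∂_4, so H_3 = 0.

H_0 ≅ Z,  H_1 ≅ Z^2,  H_2 = 0,  H_3 = 0.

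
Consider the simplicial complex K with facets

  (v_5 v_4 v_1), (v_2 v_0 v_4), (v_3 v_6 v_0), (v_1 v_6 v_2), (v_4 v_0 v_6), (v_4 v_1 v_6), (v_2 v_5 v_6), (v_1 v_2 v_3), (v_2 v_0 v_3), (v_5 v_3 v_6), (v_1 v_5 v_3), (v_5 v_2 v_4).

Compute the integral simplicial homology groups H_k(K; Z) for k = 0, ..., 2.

H_0 ≅ Z,  H_1 ≅ Z_2,  H_2 = 0.

K has 7 vertices, 18 edges, 12 triangles.
rank ∂_0 = 0, rank ∂_1 = 6 ⇒ b_0 = 7 − 0 − 6 = 1; all invariant factors of ∂_1 are 1 so no torsion. So H_0 = Z.
rank ∂_1 = 6, rank ∂_2 = 12 ⇒ b_1 = 18 − 6 − 12 = 0; ∂_2 has invariant factor(s) [2] giving torsion. So H_1 = Z_2.
rank ∂_2 = 12, rank ∂_3 = 0 ⇒ b_2 = 12 − 12 − 0 = 0. So H_2 = 0.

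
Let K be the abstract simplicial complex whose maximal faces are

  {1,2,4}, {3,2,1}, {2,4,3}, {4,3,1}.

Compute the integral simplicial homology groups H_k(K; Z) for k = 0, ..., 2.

H_0 ≅ Z,  H_1 = 0,  H_2 ≅ Z.

Fix the vertex order 1 < 2 < 3 < 4 and write every simplex with vertices in increasing order. Then dim K = 2 and the simplices of K are:

  0-simplices (4): [1], [2], [3], [4]
  1-simplices (6): [1,2], [1,3], [1,4], [2,3], [2,4], [3,4]
  2-simplices (4): [1,2,3], [1,2,4], [1,3,4], [2,3,4]

so the chain groups are C_0 ≅ Z^4, C_1 ≅ Z^6, C_2 ≅ Z^4.

Boundary ∂_1: C_1 → C_0 maps an edge to its endpoints' difference, ∂[p,q] = q − p. For instance
  ∂[1,4] = [4] − [1].
As a 4×6 matrix over Z this has rank 3, with invariant factors (1,1,1).

The boundary map ∂_2: C_2 → C_1 sends each 2-simplex [p,q,r] to [q,r] − [p,r] + [p,q]. For instance
  ∂[2,3,4] = [3,4] − [2,4] + [2,3],
  ∂[1,3,4] = [3,4] − [1,4] + [1,3].
As a 6×4 matrix over Z this has rank 3, with invariant factors (1,1,1).

Computing H_k = (kernel of ∂_k) / (image of ∂_{k+1}):

  H_0: rank C_0 − rank ∂_1 = 4 − 3 = 1, and the invariant factors of ∂_1 are all 1, so H_0 = Z.
  H_1: rank ker ∂_1 − rank ∂_2 = (6 − 3) − 3 = 0, and the invariant factors of ∂_2 are all 1, so H_1 = 0.
  H_2: rank ker ∂_2 − rank ∂_3 = (4 − 3) − 0 = 1, and there is no ∂_3, so H_2 = Z.

(K is a triangulation of the 2-sphere S^2.)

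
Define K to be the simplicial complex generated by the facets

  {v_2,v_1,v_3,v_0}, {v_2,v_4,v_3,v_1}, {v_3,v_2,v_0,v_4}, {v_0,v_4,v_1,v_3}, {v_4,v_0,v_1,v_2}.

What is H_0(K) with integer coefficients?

H_0 = Z.

K has 5 vertices, 10 edges, 10 triangles, 5 3-simplices.
rank ∂_0 = 0, rank ∂_1 = 4 ⇒ b_0 = 5 − 0 − 4 = 1; all invariant factors of ∂_1 are 1 so no torsion. So H_0 ≅ Z.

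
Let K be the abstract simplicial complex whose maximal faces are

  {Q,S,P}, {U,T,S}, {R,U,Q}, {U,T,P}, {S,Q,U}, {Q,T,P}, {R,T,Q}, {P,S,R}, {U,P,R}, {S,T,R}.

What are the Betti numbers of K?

Fix the vertex order P < Q < R < S < T < U and write every simplex with vertices in increasing order. Then dim K = 2 and the simplices of K are:

  0-simplices (6): P, Q, R, S, T, U
  1-simplices (15): PQ, PR, PS, PT, PU, QR, QS, QT, QU, RS, RT, RU, ST, SU, TU
  2-simplices (10): PQS, PQT, PRS, PRU, PTU, QRT, QRU, QSU, RST, STU

Hence C_0 ≅ Z^6, C_1 ≅ Z^15, C_2 ≅ Z^10.

The boundary map ∂_1: C_1 → C_0 sends each edge [p,q] (with p < q) to q − p.
This gives a 6×15 integer matrix of rank 5; reducing to Smith normal form yields diagonal entries (1,1,1,1,1).

Boundary ∂_2: C_2 → C_1 sends each 2-simplex [p,q,r] to [q,r] − [p,r] + [p,q]. For instance
  ∂QRT = RT − QT + QR,
  ∂PRU = RU − PU + PR.
This gives a 15×10 integer matrix of rank 10; reducing to Smith normal form yields diagonal entries (1,1,1,1,1,1,1,1,1,2).

Computing H_k = (kernel of ∂_k) / (image of ∂_{k+1}):

  H_0: rank C_0 − rank ∂_1 = 6 − 5 = 1, and the invariant factors of ∂_1 are all 1, so H_0 ≅ Z.
  H_1: rank ker ∂_1 − rank ∂_2 = (15 − 5) − 10 = 0, and ∂_2 has invariant factor 2 > 1, so H_1 ≅ Z/2.
  H_2: rank ker ∂_2 − rank ∂_3 = (10 − 10) − 0 = 0, and there is no ∂_3, so H_2 ≅ 0.

As a check, the Euler characteristic is 6 − 15 + 10 = 1, which agrees with 1 − 0 + 0 = 1.

Hence the Betti numbers are b_0 = 1, b_1 = 0, b_2 = 0.

b_0 = 1, b_1 = 0, b_2 = 0.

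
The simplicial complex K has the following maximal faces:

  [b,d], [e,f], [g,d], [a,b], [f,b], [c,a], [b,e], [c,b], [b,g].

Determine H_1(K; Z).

H_1 ≅ Z^3.

Fix the vertex order a < b < c < d < e < f < g and write every simplex with vertices in increasing order. Then dim K = 1 and the simplices of K are:

  0-simplices (7): a, b, c, d, e, f, g
  1-simplices (9): ab, ac, bc, bd, be, bf, bg, dg, ef

Hence C_0 ≅ Z^7, C_1 ≅ Z^9.

The boundary map ∂_1: C_1 → C_0 is given by ∂[p,q] = [q] − [p]. For instance
  ∂ab = b − a.
As a 7×9 matrix over Z this has rank 6, with invariant factors (1,1,1,1,1,1).

Now H_k = ker ∂_k / im ∂_{k+1}, so:

  H_1: rank ker ∂_1 − rank ∂_2 = (9 − 6) − 0 = 3, and there is no ∂_2, so H_1 ≅ Z^3.

(K is a triangulation of a wedge of 3 circles.)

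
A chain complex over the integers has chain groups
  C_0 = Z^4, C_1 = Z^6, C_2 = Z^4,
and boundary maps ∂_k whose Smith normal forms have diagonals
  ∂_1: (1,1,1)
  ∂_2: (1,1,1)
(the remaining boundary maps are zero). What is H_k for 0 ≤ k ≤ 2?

H_0 = Z,  H_1 = 0,  H_2 = Z.

H_0: b_0 = 4 − 0 − 3 = 1; torsion from ∂_1 factors > 1: none. So H_0 = Z.
H_1: b_1 = 6 − 3 − 3 = 0; torsion from ∂_2 factors > 1: none. So H_1 = 0.
H_2: b_2 = 4 − 3 − 0 = 1; torsion from ∂_3 factors > 1: none. So H_2 = Z.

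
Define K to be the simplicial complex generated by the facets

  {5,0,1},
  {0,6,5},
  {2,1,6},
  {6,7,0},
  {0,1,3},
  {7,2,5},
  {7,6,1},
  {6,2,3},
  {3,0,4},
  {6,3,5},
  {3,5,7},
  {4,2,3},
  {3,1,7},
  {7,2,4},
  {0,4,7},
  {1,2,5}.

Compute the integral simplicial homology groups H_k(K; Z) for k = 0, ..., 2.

H_0 = Z,  H_1 = Z^2,  H_2 = Z.

Order the vertices as 0 < 1 < 2 < 3 < 4 < 5 < 6 < 7. Listing each simplex with vertices in this order, K has dimension 2 with simplices:

  0-simplices (8): [0], [1], [2], [3], [4], [5], [6], [7]
  1-simplices (24): (24 of them)
  2-simplices (16): [0,1,3], [0,1,5], [0,3,4], [0,4,7], [0,5,6], [0,6,7], [1,2,5], [1,2,6], [1,3,7], [1,6,7], [2,3,4], [2,3,6], [2,4,7], [2,5,7], [3,5,6], [3,5,7]

giving chain groups C_0 ≅ Z^8, C_1 ≅ Z^24, C_2 ≅ Z^16.

∂_1: C_1 → C_0 maps an edge to its endpoints' difference, ∂[p,q] = q − p. For instance
  ∂[4,7] = [7] − [4].
This gives a 8×24 integer matrix of rank 7; reducing to Smith normal form yields diagonal entries (1,1,1,1,1,1,1).

∂_2: C_2 → C_1 sends each 2-simplex [p,q,r] to [q,r] − [p,r] + [p,q]. For instance
  ∂[2,5,7] = [5,7] − [2,7] + [2,5],
  ∂[0,6,7] = [6,7] − [0,7] + [0,6].
This gives a 24×16 integer matrix of rank 15; reducing to Smith normal form yields diagonal entries (1,1,1,1,1,1,1,1,1,1,1,1,1,1,1).

Now H_k = ker ∂_k / im ∂_{k+1}, so:

  H_0: rank C_0 − rank ∂_1 = 8 − 7 = 1, and the invariant factors of ∂_1 are all 1, so H_0 = Z.
  H_1: rank ker ∂_1 − rank ∂_2 = (24 − 7) − 15 = 2, and the invariant factors of ∂_2 are all 1, so H_1 = Z^2.
  H_2: rank ker ∂_2 − rank ∂_3 = (16 − 15) − 0 = 1, and there is no ∂_3, so H_2 = Z.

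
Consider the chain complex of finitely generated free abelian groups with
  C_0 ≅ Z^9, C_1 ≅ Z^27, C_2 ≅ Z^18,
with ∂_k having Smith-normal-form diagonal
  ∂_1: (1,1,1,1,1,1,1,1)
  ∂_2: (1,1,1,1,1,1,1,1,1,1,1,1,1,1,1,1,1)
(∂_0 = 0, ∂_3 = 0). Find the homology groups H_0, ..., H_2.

H_0: b_0 = 9 − 0 − 8 = 1; torsion from ∂_1 factors > 1: none. So H_0 ≅ Z.
H_1: b_1 = 27 − 8 − 17 = 2; torsion from ∂_2 factors > 1: none. So H_1 ≅ Z^2.
H_2: b_2 = 18 − 17 − 0 = 1; torsion from ∂_3 factors > 1: none. So H_2 ≅ Z.

H_0 ≅ Z,  H_1 ≅ Z^2,  H_2 ≅ Z.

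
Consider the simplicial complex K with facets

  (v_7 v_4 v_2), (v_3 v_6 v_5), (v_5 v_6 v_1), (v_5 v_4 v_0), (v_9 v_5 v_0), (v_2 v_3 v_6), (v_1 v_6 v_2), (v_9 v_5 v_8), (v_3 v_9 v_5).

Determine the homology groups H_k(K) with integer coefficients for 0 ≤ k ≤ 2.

H_0 ≅ Z,  H_1 ≅ Z,  H_2 = 0.

Fix the vertex order v_0 < v_1 < v_2 < v_3 < v_4 < v_5 < v_6 < v_7 < v_8 < v_9 and write every simplex with vertices in increasing order. Then dim K = 2 and the simplices of K are:

  0-simplices (10): [v_0], [v_1], [v_2], [v_3], [v_4], [v_5], [v_6], [v_7], [v_8], [v_9]
  1-simplices (19): (19 of them)
  2-simplices (9): [v_0,v_4,v_5], [v_0,v_5,v_9], [v_1,v_2,v_6], [v_1,v_5,v_6], [v_2,v_3,v_6], [v_2,v_4,v_7], [v_3,v_5,v_6], [v_3,v_5,v_9], [v_5,v_8,v_9]

Hence C_0 ≅ Z^10, C_1 ≅ Z^19, C_2 ≅ Z^9.

∂_1: C_1 → C_0 sends each edge [p,q] (with p < q) to q − p. For instance
  ∂[v_1,v_2] = [v_2] − [v_1].
This gives a 10×19 integer matrix of rank 9; reducing to Smith normal form yields diagonal entries (1,1,1,1,1,1,1,1,1).

The boundary map ∂_2: C_2 → C_1 sends each 2-simplex [p,q,r] to [q,r] − [p,r] + [p,q]. For instance
  ∂[v_1,v_5,v_6] = [v_5,v_6] − [v_1,v_6] + [v_1,v_5],
  ∂[v_3,v_5,v_9] = [v_5,v_9] − [v_3,v_9] + [v_3,v_5].
This gives a 19×9 integer matrix of rank 9; reducing to Smith normal form yields diagonal entries (1,1,1,1,1,1,1,1,1).

Now H_k = ker ∂_k / im ∂_{k+1}, so:

  H_0: rank C_0 − rank ∂_1 = 10 − 9 = 1, and the invariant factors of ∂_1 are all 1, so H_0 = Z.
  H_1: rank ker ∂_1 − rank ∂_2 = (19 − 9) − 9 = 1, and the invariant factors of ∂_2 are all 1, so H_1 = Z.
  H_2: rank ker ∂_2 − rank ∂_3 = (9 − 9) − 0 = 0, and there is no ∂_3, so H_2 = 0.

As a check, the Euler characteristic is 10 − 19 + 9 = 0, which agrees with 1 − 1 + 0 = 0.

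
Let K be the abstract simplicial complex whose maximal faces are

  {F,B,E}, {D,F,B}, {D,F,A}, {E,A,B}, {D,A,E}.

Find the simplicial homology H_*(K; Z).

H_0 ≅ Z,  H_1 ≅ Z,  H_2 = 0.

Order the vertices as A < B < D < E < F. Listing each simplex with vertices in this order, K has dimension 2 with simplices:

  0-simplices (5): A, B, D, E, F
  1-simplices (10): AB, AD, AE, AF, BD, BE, BF, DE, DF, EF
  2-simplices (5): ABE, ADE, ADF, BDF, BEF

giving chain groups C_0 ≅ Z^5, C_1 ≅ Z^10, C_2 ≅ Z^5.

Boundary ∂_1: C_1 → C_0 maps an edge to its endpoints' difference, ∂[p,q] = q − p.
The resulting 5×10 matrix has rank 4, and its Smith normal form has invariant factors (1,1,1,1).

∂_2: C_2 → C_1 sends each 2-simplex [p,q,r] to [q,r] − [p,r] + [p,q]. For instance
  ∂ADF = DF − AF + AD,
  ∂BEF = EF − BF + BE.
As a 10×5 matrix over Z this has rank 5, with invariant factors (1,1,1,1,1).

Now H_k = ker ∂_k / im ∂_{k+1}, so:

  H_0: rank C_0 − rank ∂_1 = 5 − 4 = 1, and the invariant factors of ∂_1 are all 1, so H_0 ≅ Z.
  H_1: rank ker ∂_1 − rank ∂_2 = (10 − 4) − 5 = 1, and the invariant factors of ∂_2 are all 1, so H_1 ≅ Z.
  H_2: rank ker ∂_2 − rank ∂_3 = (5 − 5) − 0 = 0, and there is no ∂_3, so H_2 ≅ 0.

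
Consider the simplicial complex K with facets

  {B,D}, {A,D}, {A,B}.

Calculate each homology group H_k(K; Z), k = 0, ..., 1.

Order the vertices as A < B < D. Listing each simplex with vertices in this order, K has dimension 1 with simplices:

  0-simplices (3): A, B, D
  1-simplices (3): AB, AD, BD

Hence C_0 ≅ Z^3, C_1 ≅ Z^3.

∂_1: C_1 → C_0 maps an edge to its endpoints' difference, ∂[p,q] = q − p. For instance
  ∂BD = D − B.
As a 3×3 matrix over Z this has rank 2, with invariant factors (1,1).

From H_k ≅ ker(∂_k) / im(∂_{k+1}) we obtain:

  H_0: rank C_0 − rank ∂_1 = 3 − 2 = 1, and the invariant factors of ∂_1 are all 1, so H_0 = Z.
  H_1: rank ker ∂_1 − rank ∂_2 = (3 − 2) − 0 = 1, and there is no ∂_2, so H_1 = Z.

(K is a triangulation of the circle S^1.)

H_0 ≅ Z,  H_1 ≅ Z.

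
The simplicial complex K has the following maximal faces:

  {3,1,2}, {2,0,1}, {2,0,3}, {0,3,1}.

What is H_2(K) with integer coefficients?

Take the total order 0 < 1 < 2 < 3 on the vertex set. Then K (dimension 2) consists of the simplices:

  0-simplices (4): [0], [1], [2], [3]
  1-simplices (6): [0,1], [0,2], [0,3], [1,2], [1,3], [2,3]
  2-simplices (4): [0,1,2], [0,1,3], [0,2,3], [1,2,3]

so the chain groups are C_0 ≅ Z^4, C_1 ≅ Z^6, C_2 ≅ Z^4.

Boundary ∂_1: C_1 → C_0 sends each edge [p,q] (with p < q) to q − p. For instance
  ∂[0,3] = [3] − [0].
As a 4×6 matrix over Z this has rank 3, with invariant factors (1,1,1).

∂_2: C_2 → C_1 acts by ∂[p,q,r] = [q,r] − [p,r] + [p,q]. For instance
  ∂[0,1,2] = [1,2] − [0,2] + [0,1],
  ∂[0,1,3] = [1,3] − [0,3] + [0,1].
As a 6×4 matrix over Z this has rank 3, with invariant factors (1,1,1).

Computing H_k = (kernel of ∂_k) / (image of ∂_{k+1}):

  H_2: rank ker ∂_2 − rank ∂_3 = (4 − 3) − 0 = 1, and there is no ∂_3, so H_2 ≅ Z.

H_2 ≅ Z.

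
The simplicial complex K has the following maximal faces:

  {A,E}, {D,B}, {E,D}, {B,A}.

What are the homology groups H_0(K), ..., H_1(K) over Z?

Take the total order A < B < D < E on the vertex set. Then K (dimension 1) consists of the simplices:

  0-simplices (4): A, B, D, E
  1-simplices (4): AB, AE, BD, DE

Hence C_0 ≅ Z^4, C_1 ≅ Z^4.

Boundary ∂_1: C_1 → C_0 maps an edge to its endpoints' difference, ∂[p,q] = q − p.
The 4×4 boundary matrix has rank 3 and Smith normal form diag(1,1,1).

Reading off H_k = ker ∂_k / im ∂_{k+1}:

  H_0: rank C_0 − rank ∂_1 = 4 − 3 = 1, and the invariant factors of ∂_1 are all 1, so H_0 ≅ Z.
  H_1: rank ker ∂_1 − rank ∂_2 = (4 − 3) − 0 = 1, and there is no ∂_2, so H_1 ≅ Z.

(K is a triangulation of the circle S^1.)

H_0 ≅ Z,  H_1 ≅ Z.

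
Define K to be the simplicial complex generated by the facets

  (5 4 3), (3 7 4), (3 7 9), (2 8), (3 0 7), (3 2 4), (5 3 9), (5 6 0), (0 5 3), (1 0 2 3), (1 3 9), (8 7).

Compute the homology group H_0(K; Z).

Take the total order 0 < 1 < 2 < 3 < 4 < 5 < 6 < 7 < 8 < 9 on the vertex set. Then K (dimension 3) consists of the simplices:

  0-simplices (10): [0], [1], [2], [3], [4], [5], [6], [7], [8], [9]
  1-simplices (22): [0,1], [0,2], [0,3], [0,5], [0,6], [0,7], [1,2], [1,3], [1,9], [2,3], [2,4], [2,8], [3,4], [3,5], [3,7], [3,9], [4,5], [4,7], [5,6], [5,9], [7,8], [7,9]
  2-simplices (13): [0,1,2], [0,1,3], [0,2,3], [0,3,5], [0,3,7], [0,5,6], [1,2,3], [1,3,9], [2,3,4], [3,4,5], [3,4,7], [3,5,9], [3,7,9]
  3-simplices (1): [0,1,2,3]

so the chain groups are C_0 ≅ Z^10, C_1 ≅ Z^22, C_2 ≅ Z^13, C_3 ≅ Z^1.

The boundary map ∂_1: C_1 → C_0 is given by ∂[p,q] = [q] − [p]. For instance
  ∂[4,7] = [7] − [4].
This gives a 10×22 integer matrix of rank 9; reducing to Smith normal form yields diagonal entries (1,1,1,1,1,1,1,1,1).

∂_2: C_2 → C_1 maps a triangle to the signed sum of its edges. For instance
  ∂[0,5,6] = [5,6] − [0,6] + [0,5],
  ∂[1,3,9] = [3,9] − [1,9] + [1,3].
The 22×13 boundary matrix has rank 12 and Smith normal form diag(1,1,1,1,1,1,1,1,1,1,1,1).

The boundary map ∂_3: C_3 → C_2 sends each 3-simplex σ to the alternating sum Σ_i (−1)^i (σ with its i-th vertex removed). For instance
  ∂[0,1,2,3] = [1,2,3] − [0,2,3] + [0,1,3] − [0,1,2].
This gives a 13×1 integer matrix of rank 1; reducing to Smith normal form yields diagonal entries (1).

Now H_k = ker ∂_k / im ∂_{k+1}, so:

  H_0: rank C_0 − rank ∂_1 = 10 − 9 = 1, and the invariant factors of ∂_1 are all 1, so H_0 = Z.

H_0 ≅ Z.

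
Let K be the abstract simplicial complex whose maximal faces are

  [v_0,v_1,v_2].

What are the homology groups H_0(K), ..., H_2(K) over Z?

Fix the vertex order v_0 < v_1 < v_2 and write every simplex with vertices in increasing order. Then dim K = 2 and the simplices of K are:

  0-simplices (3): [v_0], [v_1], [v_2]
  1-simplices (3): [v_0,v_1], [v_0,v_2], [v_1,v_2]
  2-simplices (1): [v_0,v_1,v_2]

so the chain groups are C_0 ≅ Z^3, C_1 ≅ Z^3, C_2 ≅ Z^1.

Boundary ∂_1: C_1 → C_0 is given by ∂[p,q] = [q] − [p].
As a 3×3 matrix over Z this has rank 2, with invariant factors (1,1).

∂_2: C_2 → C_1 acts by ∂[p,q,r] = [q,r] − [p,r] + [p,q]. For instance
  ∂[v_0,v_1,v_2] = [v_1,v_2] − [v_0,v_2] + [v_0,v_1].
The resulting 3×1 matrix has rank 1, and its Smith normal form has invariant factors (1).

From H_k ≅ ker(∂_k) / im(∂_{k+1}) we obtain:

  H_0: rank C_0 − rank ∂_1 = 3 − 2 = 1, and the invariant factors of ∂_1 are all 1, so H_0 ≅ Z.
  H_1: rank ker ∂_1 − rank ∂_2 = (3 − 2) − 1 = 0, and the invariant factors of ∂_2 are all 1, so H_1 ≅ 0.
  H_2: rank ker ∂_2 − rank ∂_3 = (1 − 1) − 0 = 0, and there is no ∂_3, so H_2 ≅ 0.

As a check, the Euler characteristic is 3 − 3 + 1 = 1, which agrees with 1 − 0 + 0 = 1.

H_0 = Z,  H_1 = 0,  H_2 = 0.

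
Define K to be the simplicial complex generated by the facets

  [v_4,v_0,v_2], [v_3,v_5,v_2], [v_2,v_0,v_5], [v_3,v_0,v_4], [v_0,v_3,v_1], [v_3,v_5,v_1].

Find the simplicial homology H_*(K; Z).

H_0 = Z,  H_1 = Z,  H_2 = 0.

Order the vertices as v_0 < v_1 < v_2 < v_3 < v_4 < v_5. Listing each simplex with vertices in this order, K has dimension 2 with simplices:

  0-simplices (6): [v_0], [v_1], [v_2], [v_3], [v_4], [v_5]
  1-simplices (12): [v_0,v_1], [v_0,v_2], [v_0,v_3], [v_0,v_4], [v_0,v_5], [v_1,v_3], [v_1,v_5], [v_2,v_3], [v_2,v_4], [v_2,v_5], [v_3,v_4], [v_3,v_5]
  2-simplices (6): [v_0,v_1,v_3], [v_0,v_2,v_4], [v_0,v_2,v_5], [v_0,v_3,v_4], [v_1,v_3,v_5], [v_2,v_3,v_5]

giving chain groups C_0 ≅ Z^6, C_1 ≅ Z^12, C_2 ≅ Z^6.

∂_1: C_1 → C_0 is given by ∂[p,q] = [q] − [p].
The 6×12 boundary matrix has rank 5 and Smith normal form diag(1,1,1,1,1).

Boundary ∂_2: C_2 → C_1 sends each 2-simplex [p,q,r] to [q,r] − [p,r] + [p,q]. For instance
  ∂[v_0,v_2,v_5] = [v_2,v_5] − [v_0,v_5] + [v_0,v_2],
  ∂[v_2,v_3,v_5] = [v_3,v_5] − [v_2,v_5] + [v_2,v_3].
This gives a 12×6 integer matrix of rank 6; reducing to Smith normal form yields diagonal entries (1,1,1,1,1,1).

From H_k ≅ ker(∂_k) / im(∂_{k+1}) we obtain:

  H_0: rank C_0 − rank ∂_1 = 6 − 5 = 1, and the invariant factors of ∂_1 are all 1, so H_0 ≅ Z.
  H_1: rank ker ∂_1 − rank ∂_2 = (12 − 5) − 6 = 1, and the invariant factors of ∂_2 are all 1, so H_1 ≅ Z.
  H_2: rank ker ∂_2 − rank ∂_3 = (6 − 6) − 0 = 0, and there is no ∂_3, so H_2 ≅ 0.

(K is a triangulation of the cylinder S^1 x I.)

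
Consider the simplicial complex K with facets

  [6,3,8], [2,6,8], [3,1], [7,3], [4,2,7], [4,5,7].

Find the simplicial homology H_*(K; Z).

K has 8 vertices, 12 edges, 4 triangles.
rank ∂_0 = 0, rank ∂_1 = 7 ⇒ b_0 = 8 − 0 − 7 = 1; all invariant factors of ∂_1 are 1 so no torsion. So H_0 = Z.
rank ∂_1 = 7, rank ∂_2 = 4 ⇒ b_1 = 12 − 7 − 4 = 1; all invariant factors of ∂_2 are 1 so no torsion. So H_1 = Z.
rank ∂_2 = 4, rank ∂_3 = 0 ⇒ b_2 = 4 − 4 − 0 = 0. So H_2 = 0.

H_0 = Z,  H_1 = Z,  H_2 = 0.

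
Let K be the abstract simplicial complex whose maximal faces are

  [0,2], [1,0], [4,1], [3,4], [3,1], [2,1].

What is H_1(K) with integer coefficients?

H_1 ≅ Z^2.

K has 5 vertices, 6 edges.
rank ∂_1 = 4, rank ∂_2 = 0 ⇒ b_1 = 6 − 4 − 0 = 2. So H_1 = Z^2.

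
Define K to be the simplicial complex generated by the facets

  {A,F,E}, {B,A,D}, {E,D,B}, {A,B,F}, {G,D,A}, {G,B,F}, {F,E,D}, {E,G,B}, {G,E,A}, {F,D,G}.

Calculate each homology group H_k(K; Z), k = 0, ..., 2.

We work with the vertex ordering A < B < D < E < F < G. The simplices of K, each written with vertices in increasing order, are:

  0-simplices (6): A, B, D, E, F, G
  1-simplices (15): AB, AD, AE, AF, AG, BD, BE, BF, BG, DE, DF, DG, EF, EG, FG
  2-simplices (10): ABD, ABF, ADG, AEF, AEG, BDE, BEG, BFG, DEF, DFG

Hence C_0 ≅ Z^6, C_1 ≅ Z^15, C_2 ≅ Z^10.

∂_1: C_1 → C_0 sends each edge [p,q] (with p < q) to q − p. For instance
  ∂AG = G − A.
This gives a 6×15 integer matrix of rank 5; reducing to Smith normal form yields diagonal entries (1,1,1,1,1).

∂_2: C_2 → C_1 maps a triangle to the signed sum of its edges. For instance
  ∂AEF = EF − AF + AE,
  ∂ADG = DG − AG + AD.
This gives a 15×10 integer matrix of rank 10; reducing to Smith normal form yields diagonal entries (1,1,1,1,1,1,1,1,1,2).

From H_k ≅ ker(∂_k) / im(∂_{k+1}) we obtain:

  H_0: rank C_0 − rank ∂_1 = 6 − 5 = 1, and the invariant factors of ∂_1 are all 1, so H_0 = Z.
  H_1: rank ker ∂_1 − rank ∂_2 = (15 − 5) − 10 = 0, and ∂_2 has invariant factor 2 > 1, so H_1 = Z/2.
  H_2: rank ker ∂_2 − rank ∂_3 = (10 − 10) − 0 = 0, and there is no ∂_3, so H_2 = 0.

H_0 = Z,  H_1 = Z/2,  H_2 = 0.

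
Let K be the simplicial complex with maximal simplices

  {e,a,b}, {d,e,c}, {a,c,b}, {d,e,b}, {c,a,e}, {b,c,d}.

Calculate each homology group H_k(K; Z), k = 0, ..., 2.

Fix the vertex order a < b < c < d < e and write every simplex with vertices in increasing order. Then dim K = 2 and the simplices of K are:

  0-simplices (5): a, b, c, d, e
  1-simplices (9): ab, ac, ae, bc, bd, be, cd, ce, de
  2-simplices (6): abc, abe, ace, bcd, bde, cde

giving chain groups C_0 ≅ Z^5, C_1 ≅ Z^9, C_2 ≅ Z^6.

∂_1: C_1 → C_0 sends each edge [p,q] (with p < q) to q − p.
As a 5×9 matrix over Z this has rank 4, with invariant factors (1,1,1,1).

∂_2: C_2 → C_1 acts by ∂[p,q,r] = [q,r] − [p,r] + [p,q]. For instance
  ∂abe = be − ae + ab,
  ∂cde = de − ce + cd.
As a 9×6 matrix over Z this has rank 5, with invariant factors (1,1,1,1,1).

Computing H_k = (kernel of ∂_k) / (image of ∂_{k+1}):

  H_0: rank C_0 − rank ∂_1 = 5 − 4 = 1, and the invariant factors of ∂_1 are all 1, so H_0 = Z.
  H_1: rank ker ∂_1 − rank ∂_2 = (9 − 4) − 5 = 0, and the invariant factors of ∂_2 are all 1, so H_1 = 0.
  H_2: rank ker ∂_2 − rank ∂_3 = (6 − 5) − 0 = 1, and there is no ∂_3, so H_2 = Z.

(K is a triangulation of the 2-sphere S^2.)

H_0 ≅ Z,  H_1 = 0,  H_2 ≅ Z.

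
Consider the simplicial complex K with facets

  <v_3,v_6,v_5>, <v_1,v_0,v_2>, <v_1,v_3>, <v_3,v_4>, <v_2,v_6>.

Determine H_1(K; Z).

H_1 = Z.

Fix the vertex order v_0 < v_1 < v_2 < v_3 < v_4 < v_5 < v_6 and write every simplex with vertices in increasing order. Then dim K = 2 and the simplices of K are:

  0-simplices (7): [v_0], [v_1], [v_2], [v_3], [v_4], [v_5], [v_6]
  1-simplices (9): [v_0,v_1], [v_0,v_2], [v_1,v_2], [v_1,v_3], [v_2,v_6], [v_3,v_4], [v_3,v_5], [v_3,v_6], [v_5,v_6]
  2-simplices (2): [v_0,v_1,v_2], [v_3,v_5,v_6]

Hence C_0 ≅ Z^7, C_1 ≅ Z^9, C_2 ≅ Z^2.

∂_1: C_1 → C_0 maps an edge to its endpoints' difference, ∂[p,q] = q − p.
The resulting 7×9 matrix has rank 6, and its Smith normal form has invariant factors (1,1,1,1,1,1).

Boundary ∂_2: C_2 → C_1 sends each 2-simplex [p,q,r] to [q,r] − [p,r] + [p,q]. For instance
  ∂[v_3,v_5,v_6] = [v_5,v_6] − [v_3,v_6] + [v_3,v_5],
  ∂[v_0,v_1,v_2] = [v_1,v_2] − [v_0,v_2] + [v_0,v_1].
The 9×2 boundary matrix has rank 2 and Smith normal form diag(1,1).

Now H_k = ker ∂_k / im ∂_{k+1}, so:

  H_1: rank ker ∂_1 − rank ∂_2 = (9 − 6) − 2 = 1, and the invariant factors of ∂_2 are all 1, so H_1 ≅ Z.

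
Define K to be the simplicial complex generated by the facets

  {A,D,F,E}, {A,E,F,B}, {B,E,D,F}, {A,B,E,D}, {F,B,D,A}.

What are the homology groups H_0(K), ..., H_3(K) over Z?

H_0 ≅ Z,  H_1 = 0,  H_2 = 0,  H_3 ≅ Z.

Fix the vertex order A < B < D < E < F and write every simplex with vertices in increasing order. Then dim K = 3 and the simplices of K are:

  0-simplices (5): A, B, D, E, F
  1-simplices (10): AB, AD, AE, AF, BD, BE, BF, DE, DF, EF
  2-simplices (10): ABD, ABE, ABF, ADE, ADF, AEF, BDE, BDF, BEF, DEF
  3-simplices (5): ABDE, ABDF, ABEF, ADEF, BDEF

giving chain groups C_0 ≅ Z^5, C_1 ≅ Z^10, C_2 ≅ Z^10, C_3 ≅ Z^5.

Boundary ∂_1: C_1 → C_0 is given by ∂[p,q] = [q] − [p]. For instance
  ∂AE = E − A.
The 5×10 boundary matrix has rank 4 and Smith normal form diag(1,1,1,1).

Boundary ∂_2: C_2 → C_1 sends each 2-simplex [p,q,r] to [q,r] − [p,r] + [p,q]. For instance
  ∂DEF = EF − DF + DE,
  ∂BDE = DE − BE + BD.
This gives a 10×10 integer matrix of rank 6; reducing to Smith normal form yields diagonal entries (1,1,1,1,1,1).

∂_3: C_3 → C_2 sends each 3-simplex σ to the alternating sum Σ_i (−1)^i (σ with its i-th vertex removed). For instance
  ∂ABDF = BDF − ADF + ABF − ABD,
  ∂ABDE = BDE − ADE + ABE − ABD.
The 10×5 boundary matrix has rank 4 and Smith normal form diag(1,1,1,1).

Now H_k = ker ∂_k / im ∂_{k+1}, so:

  H_0: rank C_0 − rank ∂_1 = 5 − 4 = 1, and the invariant factors of ∂_1 are all 1, so H_0 = Z.
  H_1: rank ker ∂_1 − rank ∂_2 = (10 − 4) − 6 = 0, and the invariant factors of ∂_2 are all 1, so H_1 = 0.
  H_2: rank ker ∂_2 − rank ∂_3 = (10 − 6) − 4 = 0, and the invariant factors of ∂_3 are all 1, so H_2 = 0.
  H_3: rank ker ∂_3 − rank ∂_4 = (5 − 4) − 0 = 1, and there is no ∂_4, so H_3 = Z.

(K is a triangulation of the 3-sphere S^3.)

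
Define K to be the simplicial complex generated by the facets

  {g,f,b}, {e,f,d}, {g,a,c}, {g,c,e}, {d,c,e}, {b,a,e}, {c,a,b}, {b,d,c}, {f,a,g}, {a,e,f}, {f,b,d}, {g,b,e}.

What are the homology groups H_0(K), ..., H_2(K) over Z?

H_0 ≅ Z,  H_1 ≅ Z_2,  H_2 = 0.

Order the vertices as a < b < c < d < e < f < g. Listing each simplex with vertices in this order, K has dimension 2 with simplices:

  0-simplices (7): a, b, c, d, e, f, g
  1-simplices (18): ab, ac, ae, af, ag, bc, bd, be, bf, bg, cd, ce, cg, de, df, ef, eg, fg
  2-simplices (12): abc, abe, acg, aef, afg, bcd, bdf, beg, bfg, cde, ceg, def

giving chain groups C_0 ≅ Z^7, C_1 ≅ Z^18, C_2 ≅ Z^12.

∂_1: C_1 → C_0 maps an edge to its endpoints' difference, ∂[p,q] = q − p. For instance
  ∂bc = c − b.
The resulting 7×18 matrix has rank 6, and its Smith normal form has invariant factors (1,1,1,1,1,1).

The boundary map ∂_2: C_2 → C_1 acts by ∂[p,q,r] = [q,r] − [p,r] + [p,q]. For instance
  ∂bdf = df − bf + bd,
  ∂def = ef − df + de.
This gives a 18×12 integer matrix of rank 12; reducing to Smith normal form yields diagonal entries (1,1,1,1,1,1,1,1,1,1,1,2).

Reading off H_k = ker ∂_k / im ∂_{k+1}:

  H_0: rank C_0 − rank ∂_1 = 7 − 6 = 1, and the invariant factors of ∂_1 are all 1, so H_0 ≅ Z.
  H_1: rank ker ∂_1 − rank ∂_2 = (18 − 6) − 12 = 0, and ∂_2 has invariant factor 2 > 1, so H_1 ≅ Z_2.
  H_2: rank ker ∂_2 − rank ∂_3 = (12 − 12) − 0 = 0, and there is no ∂_3, so H_2 ≅ 0.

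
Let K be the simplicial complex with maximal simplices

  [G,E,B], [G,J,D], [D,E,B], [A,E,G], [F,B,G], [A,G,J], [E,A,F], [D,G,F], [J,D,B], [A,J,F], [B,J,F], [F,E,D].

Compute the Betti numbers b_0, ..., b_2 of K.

b_0 = 1, b_1 = 0, b_2 = 0.

We work with the vertex ordering A < B < D < E < F < G < J. The simplices of K, each written with vertices in increasing order, are:

  0-simplices (7): A, B, D, E, F, G, J
  1-simplices (18): AE, AF, AG, AJ, BD, BE, BF, BG, BJ, DE, DF, DG, DJ, EF, EG, FG, FJ, GJ
  2-simplices (12): AEF, AEG, AFJ, AGJ, BDE, BDJ, BEG, BFG, BFJ, DEF, DFG, DGJ

giving chain groups C_0 ≅ Z^7, C_1 ≅ Z^18, C_2 ≅ Z^12.

∂_1: C_1 → C_0 is given by ∂[p,q] = [q] − [p]. For instance
  ∂BG = G − B.
This gives a 7×18 integer matrix of rank 6; reducing to Smith normal form yields diagonal entries (1,1,1,1,1,1).

∂_2: C_2 → C_1 acts by ∂[p,q,r] = [q,r] − [p,r] + [p,q]. For instance
  ∂AEF = EF − AF + AE,
  ∂BDE = DE − BE + BD.
The resulting 18×12 matrix has rank 12, and its Smith normal form has invariant factors (1,1,1,1,1,1,1,1,1,1,1,2).

Now H_k = ker ∂_k / im ∂_{k+1}, so:

  H_0: rank C_0 − rank ∂_1 = 7 − 6 = 1, and the invariant factors of ∂_1 are all 1, so H_0 ≅ Z.
  H_1: rank ker ∂_1 − rank ∂_2 = (18 − 6) − 12 = 0, and ∂_2 has invariant factor 2 > 1, so H_1 ≅ Z/2Z.
  H_2: rank ker ∂_2 − rank ∂_3 = (12 − 12) − 0 = 0, and there is no ∂_3, so H_2 ≅ 0.

Hence the Betti numbers are b_0 = 1, b_1 = 0, b_2 = 0.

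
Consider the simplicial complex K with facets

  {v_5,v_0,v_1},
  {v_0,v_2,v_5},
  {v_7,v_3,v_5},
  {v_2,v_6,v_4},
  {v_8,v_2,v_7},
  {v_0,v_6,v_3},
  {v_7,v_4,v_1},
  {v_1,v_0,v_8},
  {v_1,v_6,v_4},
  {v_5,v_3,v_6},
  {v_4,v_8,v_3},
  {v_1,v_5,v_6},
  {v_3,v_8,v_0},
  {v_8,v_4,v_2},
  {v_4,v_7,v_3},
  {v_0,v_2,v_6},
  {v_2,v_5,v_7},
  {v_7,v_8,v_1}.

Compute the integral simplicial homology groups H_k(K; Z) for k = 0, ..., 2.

Fix the vertex order v_0 < v_1 < v_2 < v_3 < v_4 < v_5 < v_6 < v_7 < v_8 and write every simplex with vertices in increasing order. Then dim K = 2 and the simplices of K are:

  0-simplices (9): [v_0], [v_1], [v_2], [v_3], [v_4], [v_5], [v_6], [v_7], [v_8]
  1-simplices (27): (27 of them)
  2-simplices (18): (18 of them)

so the chain groups are C_0 ≅ Z^9, C_1 ≅ Z^27, C_2 ≅ Z^18.

∂_1: C_1 → C_0 maps an edge to its endpoints' difference, ∂[p,q] = q − p. For instance
  ∂[v_0,v_1] = [v_1] − [v_0].
This gives a 9×27 integer matrix of rank 8; reducing to Smith normal form yields diagonal entries (1,1,1,1,1,1,1,1).

The boundary map ∂_2: C_2 → C_1 sends each 2-simplex [p,q,r] to [q,r] − [p,r] + [p,q]. For instance
  ∂[v_3,v_5,v_7] = [v_5,v_7] − [v_3,v_7] + [v_3,v_5],
  ∂[v_2,v_4,v_8] = [v_4,v_8] − [v_2,v_8] + [v_2,v_4].
The resulting 27×18 matrix has rank 18, and its Smith normal form has invariant factors (1,1,1,1,1,1,1,1,1,1,1,1,1,1,1,1,1,2).

Computing H_k = (kernel of ∂_k) / (image of ∂_{k+1}):

  H_0: rank C_0 − rank ∂_1 = 9 − 8 = 1, and the invariant factors of ∂_1 are all 1, so H_0 ≅ Z.
  H_1: rank ker ∂_1 − rank ∂_2 = (27 − 8) − 18 = 1, and ∂_2 has invariant factor 2 > 1, so H_1 ≅ Z ⊕ Z_2.
  H_2: rank ker ∂_2 − rank ∂_3 = (18 − 18) − 0 = 0, and there is no ∂_3, so H_2 ≅ 0.

(K is a triangulation of the Klein bottle.)

H_0 ≅ Z,  H_1 ≅ Z ⊕ Z_2,  H_2 = 0.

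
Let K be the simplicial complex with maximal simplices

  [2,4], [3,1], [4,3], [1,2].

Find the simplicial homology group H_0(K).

We work with the vertex ordering 1 < 2 < 3 < 4. The simplices of K, each written with vertices in increasing order, are:

  0-simplices (4): [1], [2], [3], [4]
  1-simplices (4): [1,2], [1,3], [2,4], [3,4]

so the chain groups are C_0 ≅ Z^4, C_1 ≅ Z^4.

The boundary map ∂_1: C_1 → C_0 sends each edge [p,q] (with p < q) to q − p.
The resulting 4×4 matrix has rank 3, and its Smith normal form has invariant factors (1,1,1).

Computing H_k = (kernel of ∂_k) / (image of ∂_{k+1}):

  H_0: rank C_0 − rank ∂_1 = 4 − 3 = 1, and the invariant factors of ∂_1 are all 1, so H_0 = Z.

H_0 = Z.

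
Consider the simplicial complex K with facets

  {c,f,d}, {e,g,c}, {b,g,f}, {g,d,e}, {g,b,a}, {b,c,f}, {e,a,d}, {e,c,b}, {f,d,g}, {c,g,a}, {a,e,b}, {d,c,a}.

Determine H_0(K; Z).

H_0 ≅ Z.

We work with the vertex ordering a < b < c < d < e < f < g. The simplices of K, each written with vertices in increasing order, are:

  0-simplices (7): a, b, c, d, e, f, g
  1-simplices (18): ab, ac, ad, ae, ag, bc, be, bf, bg, cd, ce, cf, cg, de, df, dg, eg, fg
  2-simplices (12): abe, abg, acd, acg, ade, bce, bcf, bfg, cdf, ceg, deg, dfg

Hence C_0 ≅ Z^7, C_1 ≅ Z^18, C_2 ≅ Z^12.

Boundary ∂_1: C_1 → C_0 is given by ∂[p,q] = [q] − [p].
This gives a 7×18 integer matrix of rank 6; reducing to Smith normal form yields diagonal entries (1,1,1,1,1,1).

∂_2: C_2 → C_1 acts by ∂[p,q,r] = [q,r] − [p,r] + [p,q]. For instance
  ∂ceg = eg − cg + ce,
  ∂acd = cd − ad + ac.
The 18×12 boundary matrix has rank 12 and Smith normal form diag(1,1,1,1,1,1,1,1,1,1,1,2).

Reading off H_k = ker ∂_k / im ∂_{k+1}:

  H_0: rank C_0 − rank ∂_1 = 7 − 6 = 1, and the invariant factors of ∂_1 are all 1, so H_0 = Z.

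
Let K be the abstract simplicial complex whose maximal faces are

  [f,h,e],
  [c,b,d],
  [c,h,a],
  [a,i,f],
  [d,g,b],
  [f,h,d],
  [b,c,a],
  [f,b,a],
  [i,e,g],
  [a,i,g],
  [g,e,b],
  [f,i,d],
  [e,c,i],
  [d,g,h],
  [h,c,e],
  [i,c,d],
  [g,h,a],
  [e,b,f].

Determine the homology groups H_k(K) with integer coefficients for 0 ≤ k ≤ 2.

Order the vertices as a < b < c < d < e < f < g < h < i. Listing each simplex with vertices in this order, K has dimension 2 with simplices:

  0-simplices (9): a, b, c, d, e, f, g, h, i
  1-simplices (27): ab, ac, af, ag, ah, ai, bc, bd, be, bf, bg, cd, ce, ch, ci, df, dg, dh, di, ef, eg, eh, ei, fh, fi, gh, gi
  2-simplices (18): abc, abf, ach, afi, agh, agi, bcd, bdg, bef, beg, cdi, ceh, cei, dfh, dfi, dgh, efh, egi

giving chain groups C_0 ≅ Z^9, C_1 ≅ Z^27, C_2 ≅ Z^18.

Boundary ∂_1: C_1 → C_0 maps an edge to its endpoints' difference, ∂[p,q] = q − p. For instance
  ∂ac = c − a.
The resulting 9×27 matrix has rank 8, and its Smith normal form has invariant factors (1,1,1,1,1,1,1,1).

The boundary map ∂_2: C_2 → C_1 maps a triangle to the signed sum of its edges. For instance
  ∂agh = gh − ah + ag,
  ∂ceh = eh − ch + ce.
This gives a 27×18 integer matrix of rank 17; reducing to Smith normal form yields diagonal entries (1,1,1,1,1,1,1,1,1,1,1,1,1,1,1,1,1).

Reading off H_k = ker ∂_k / im ∂_{k+1}:

  H_0: rank C_0 − rank ∂_1 = 9 − 8 = 1, and the invariant factors of ∂_1 are all 1, so H_0 = Z.
  H_1: rank ker ∂_1 − rank ∂_2 = (27 − 8) − 17 = 2, and the invariant factors of ∂_2 are all 1, so H_1 = Z^2.
  H_2: rank ker ∂_2 − rank ∂_3 = (18 − 17) − 0 = 1, and there is no ∂_3, so H_2 = Z.

H_0 = Z,  H_1 = Z^2,  H_2 = Z.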